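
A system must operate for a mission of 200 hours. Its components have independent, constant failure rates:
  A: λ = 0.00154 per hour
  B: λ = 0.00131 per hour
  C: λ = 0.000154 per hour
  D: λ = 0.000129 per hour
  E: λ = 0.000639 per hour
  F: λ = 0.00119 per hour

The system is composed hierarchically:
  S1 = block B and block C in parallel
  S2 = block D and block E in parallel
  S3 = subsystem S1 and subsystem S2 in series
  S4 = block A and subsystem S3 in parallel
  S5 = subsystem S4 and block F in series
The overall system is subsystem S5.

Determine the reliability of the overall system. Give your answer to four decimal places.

R(A) = exp(−0.00154 × 200) = 0.734915
R(B) = exp(−0.00131 × 200) = 0.769511
R(C) = exp(−0.000154 × 200) = 0.969669
R(D) = exp(−0.000129 × 200) = 0.974530
R(E) = exp(−0.000639 × 200) = 0.880029
R(F) = exp(−0.00119 × 200) = 0.788203
Parallel (B and C): 1 − (1 − 0.769511)(1 − 0.969669) = 0.993009
Parallel (D and E): 1 − (1 − 0.974530)(1 − 0.880029) = 0.996944
Series ([0.993009] and [0.996944]): 0.993009 × 0.996944 = 0.989974
Parallel (A and [0.989974]): 1 − (1 − 0.734915)(1 − 0.989974) = 0.997342
Series ([0.997342] and F): 0.997342 × 0.788203 = 0.7861

0.7861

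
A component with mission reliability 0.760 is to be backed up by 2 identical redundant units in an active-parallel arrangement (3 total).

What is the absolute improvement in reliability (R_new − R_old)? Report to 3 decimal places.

R_before = 0.760
R_after = 1 − (1 − 0.760)^3 = 0.986
ΔR = 0.986 − 0.760 = 0.226

0.226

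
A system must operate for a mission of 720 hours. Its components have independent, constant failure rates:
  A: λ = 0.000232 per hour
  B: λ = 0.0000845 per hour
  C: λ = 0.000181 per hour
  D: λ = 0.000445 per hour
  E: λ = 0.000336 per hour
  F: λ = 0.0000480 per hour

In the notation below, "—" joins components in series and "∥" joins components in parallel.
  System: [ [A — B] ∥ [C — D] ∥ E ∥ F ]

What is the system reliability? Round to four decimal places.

0.9995

R(A) = exp(−0.000232 × 720) = 0.846166
R(B) = exp(−0.0000845 × 720) = 0.940974
R(C) = exp(−0.000181 × 720) = 0.877814
R(D) = exp(−0.000445 × 720) = 0.725859
R(E) = exp(−0.000336 × 720) = 0.785119
R(F) = exp(−0.0000480 × 720) = 0.966030
Series (A and B): 0.846166 × 0.940974 = 0.796220
Series (C and D): 0.877814 × 0.725859 = 0.637169
Parallel ([0.796220], [0.637169], E, and F): 1 − (1 − 0.796220)(1 − 0.637169)(1 − 0.785119)(1 − 0.966030) = 0.9995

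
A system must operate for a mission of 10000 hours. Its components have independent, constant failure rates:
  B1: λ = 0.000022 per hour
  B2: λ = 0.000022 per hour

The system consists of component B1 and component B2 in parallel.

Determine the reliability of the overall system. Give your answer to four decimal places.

0.9610

R(B1) = exp(−0.000022 × 10000) = 0.802519
R(B2) = exp(−0.000022 × 10000) = 0.802519
Parallel (B1 and B2): 1 − (1 − 0.802519)(1 − 0.802519) = 0.9610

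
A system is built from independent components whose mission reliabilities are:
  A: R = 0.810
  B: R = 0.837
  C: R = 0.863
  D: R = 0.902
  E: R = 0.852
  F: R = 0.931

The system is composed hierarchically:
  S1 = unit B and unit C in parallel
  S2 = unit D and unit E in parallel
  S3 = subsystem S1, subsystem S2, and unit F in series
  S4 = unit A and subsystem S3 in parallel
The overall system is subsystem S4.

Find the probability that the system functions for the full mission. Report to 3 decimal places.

0.980

Parallel (B and C): 1 − (1 − 0.83700)(1 − 0.86300) = 0.97767
Parallel (D and E): 1 − (1 − 0.90200)(1 − 0.85200) = 0.98550
Series ([0.97767], [0.98550], and F): 0.97767 × 0.98550 × 0.93100 = 0.89701
Parallel (A and [0.89701]): 1 − (1 − 0.81000)(1 − 0.89701) = 0.980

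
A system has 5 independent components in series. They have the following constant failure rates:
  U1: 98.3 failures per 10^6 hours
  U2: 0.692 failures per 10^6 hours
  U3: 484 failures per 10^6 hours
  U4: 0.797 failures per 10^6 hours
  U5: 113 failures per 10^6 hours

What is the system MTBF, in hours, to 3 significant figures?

Series of exponential components: λ_sys = Σ λ_i
λ_sys = 0.0000983 + 0.000000692 + 0.000484 + 0.000000797 + 0.000113 = 6.9679e-04 /h
MTBF = 1 / λ_sys = 1440 h

1440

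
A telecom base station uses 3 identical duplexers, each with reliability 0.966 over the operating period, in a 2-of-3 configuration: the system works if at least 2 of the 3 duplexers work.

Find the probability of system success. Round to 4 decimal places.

0.9966

R = Σ_{i=2}^{3} C(3,i) p^i (1−p)^{3−i} with p = 0.966
C(3,2)·0.966^2·0.034^1 = 0.095182
C(3,3)·0.966^3·0.034^0 = 0.901429
Sum = 0.9966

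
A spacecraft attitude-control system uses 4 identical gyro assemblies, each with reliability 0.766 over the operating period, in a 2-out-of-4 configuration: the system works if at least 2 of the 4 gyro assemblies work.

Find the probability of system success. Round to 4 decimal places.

R = Σ_{i=2}^{4} C(4,i) p^i (1−p)^{4−i} with p = 0.766
C(4,2)·0.766^2·0.234^2 = 0.192770
C(4,3)·0.766^3·0.234^1 = 0.420690
C(4,4)·0.766^4·0.234^0 = 0.344283
Sum = 0.9577

0.9577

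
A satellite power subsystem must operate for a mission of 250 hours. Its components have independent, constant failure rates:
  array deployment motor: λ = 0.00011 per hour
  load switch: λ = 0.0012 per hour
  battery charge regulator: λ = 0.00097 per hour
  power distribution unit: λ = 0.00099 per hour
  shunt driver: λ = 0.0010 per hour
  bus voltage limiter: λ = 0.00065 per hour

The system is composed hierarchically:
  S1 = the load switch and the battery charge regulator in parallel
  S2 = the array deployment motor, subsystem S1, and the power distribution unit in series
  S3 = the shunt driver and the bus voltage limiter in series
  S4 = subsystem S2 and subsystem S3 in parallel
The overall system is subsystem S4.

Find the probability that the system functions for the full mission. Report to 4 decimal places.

0.9044

R(array deployment motor) = exp(−0.00011 × 250) = 0.972875
R(load switch) = exp(−0.0012 × 250) = 0.740818
R(battery charge regulator) = exp(−0.00097 × 250) = 0.784664
R(power distribution unit) = exp(−0.00099 × 250) = 0.780750
R(shunt driver) = exp(−0.0010 × 250) = 0.778801
R(bus voltage limiter) = exp(−0.00065 × 250) = 0.850016
Parallel (load switch and battery charge regulator): 1 − (1 − 0.740818)(1 − 0.784664) = 0.944189
Series (array deployment motor, [0.944189], and power distribution unit): 0.972875 × 0.944189 × 0.780750 = 0.717180
Series (shunt driver and bus voltage limiter): 0.778801 × 0.850016 = 0.661993
Parallel ([0.717180] and [0.661993]): 1 − (1 − 0.717180)(1 − 0.661993) = 0.9044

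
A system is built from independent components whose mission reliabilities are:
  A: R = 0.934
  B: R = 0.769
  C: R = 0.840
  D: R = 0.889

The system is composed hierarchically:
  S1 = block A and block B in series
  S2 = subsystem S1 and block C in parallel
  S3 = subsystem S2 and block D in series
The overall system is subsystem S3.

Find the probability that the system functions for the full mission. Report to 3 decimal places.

0.849

Series (A and B): 0.93400 × 0.76900 = 0.71825
Parallel ([0.71825] and C): 1 − (1 − 0.71825)(1 − 0.84000) = 0.95492
Series ([0.95492] and D): 0.95492 × 0.88900 = 0.849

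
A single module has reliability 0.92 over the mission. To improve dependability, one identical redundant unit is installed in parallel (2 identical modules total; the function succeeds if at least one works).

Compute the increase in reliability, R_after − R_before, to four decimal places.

R_before = 0.92
R_after = 1 − (1 − 0.92)^2 = 0.9936
ΔR = 0.9936 − 0.92 = 0.0736

0.0736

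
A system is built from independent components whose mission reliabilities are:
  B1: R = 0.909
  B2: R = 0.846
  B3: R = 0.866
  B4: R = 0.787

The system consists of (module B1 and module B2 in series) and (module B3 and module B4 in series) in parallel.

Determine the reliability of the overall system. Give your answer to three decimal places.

0.926

Series (B1 and B2): 0.90900 × 0.84600 = 0.76901
Series (B3 and B4): 0.86600 × 0.78700 = 0.68154
Parallel ([0.76901] and [0.68154]): 1 − (1 − 0.76901)(1 − 0.68154) = 0.926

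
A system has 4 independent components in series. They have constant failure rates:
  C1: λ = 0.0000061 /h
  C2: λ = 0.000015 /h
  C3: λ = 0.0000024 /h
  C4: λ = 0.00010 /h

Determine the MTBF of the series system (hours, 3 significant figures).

8100

Series of exponential components: λ_sys = Σ λ_i
λ_sys = 0.0000061 + 0.000015 + 0.0000024 + 0.00010 = 1.2350e-04 /h
MTBF = 1 / λ_sys = 8100 h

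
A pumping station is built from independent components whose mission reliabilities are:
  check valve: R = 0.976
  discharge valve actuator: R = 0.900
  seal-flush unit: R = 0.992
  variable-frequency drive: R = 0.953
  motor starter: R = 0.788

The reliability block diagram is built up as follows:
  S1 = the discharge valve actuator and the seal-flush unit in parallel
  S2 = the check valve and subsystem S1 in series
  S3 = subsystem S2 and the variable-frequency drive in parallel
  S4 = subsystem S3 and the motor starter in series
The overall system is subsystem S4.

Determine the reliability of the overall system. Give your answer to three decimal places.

Parallel (discharge valve actuator and seal-flush unit): 1 − (1 − 0.90000)(1 − 0.99200) = 0.99920
Series (check valve and [0.99920]): 0.97600 × 0.99920 = 0.97522
Parallel ([0.97522] and variable-frequency drive): 1 − (1 − 0.97522)(1 − 0.95300) = 0.99884
Series ([0.99884] and motor starter): 0.99884 × 0.78800 = 0.787

0.787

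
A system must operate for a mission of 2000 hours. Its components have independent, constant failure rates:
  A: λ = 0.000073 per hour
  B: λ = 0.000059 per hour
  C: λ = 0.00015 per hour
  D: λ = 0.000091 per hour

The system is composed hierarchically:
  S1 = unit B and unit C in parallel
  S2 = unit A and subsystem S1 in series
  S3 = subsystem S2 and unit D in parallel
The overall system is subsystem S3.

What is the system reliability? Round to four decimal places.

R(A) = exp(−0.000073 × 2000) = 0.864158
R(B) = exp(−0.000059 × 2000) = 0.888696
R(C) = exp(−0.00015 × 2000) = 0.740818
R(D) = exp(−0.000091 × 2000) = 0.833601
Parallel (B and C): 1 − (1 − 0.888696)(1 − 0.740818) = 0.971152
Series (A and [0.971152]): 0.864158 × 0.971152 = 0.839229
Parallel ([0.839229] and D): 1 − (1 − 0.839229)(1 − 0.833601) = 0.9732

0.9732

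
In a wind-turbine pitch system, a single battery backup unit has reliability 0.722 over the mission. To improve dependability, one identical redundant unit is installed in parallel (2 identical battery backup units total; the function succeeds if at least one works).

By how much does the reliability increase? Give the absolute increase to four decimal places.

0.2007

R_before = 0.722
R_after = 1 − (1 − 0.722)^2 = 0.9227
ΔR = 0.9227 − 0.722 = 0.2007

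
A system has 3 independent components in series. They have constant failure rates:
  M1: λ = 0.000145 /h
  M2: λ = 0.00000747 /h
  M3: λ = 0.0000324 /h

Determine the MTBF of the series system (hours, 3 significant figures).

Series of exponential components: λ_sys = Σ λ_i
λ_sys = 0.000145 + 0.00000747 + 0.0000324 = 1.8487e-04 /h
MTBF = 1 / λ_sys = 5410 h

5410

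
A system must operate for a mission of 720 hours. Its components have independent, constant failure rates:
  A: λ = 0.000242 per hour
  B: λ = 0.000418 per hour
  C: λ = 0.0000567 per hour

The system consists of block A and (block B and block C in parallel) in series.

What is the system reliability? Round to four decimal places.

R(A) = exp(−0.000242 × 720) = 0.840095
R(B) = exp(−0.000418 × 720) = 0.740107
R(C) = exp(−0.0000567 × 720) = 0.959998
Parallel (B and C): 1 − (1 − 0.740107)(1 − 0.959998) = 0.989604
Series (A and [0.989604]): 0.840095 × 0.989604 = 0.8314

0.8314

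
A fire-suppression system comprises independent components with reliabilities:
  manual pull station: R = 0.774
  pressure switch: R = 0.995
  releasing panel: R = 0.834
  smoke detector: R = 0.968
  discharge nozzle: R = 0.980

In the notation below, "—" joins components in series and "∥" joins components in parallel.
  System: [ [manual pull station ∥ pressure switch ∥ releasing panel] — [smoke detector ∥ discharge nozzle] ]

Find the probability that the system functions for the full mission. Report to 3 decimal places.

Parallel (manual pull station, pressure switch, and releasing panel): 1 − (1 − 0.77400)(1 − 0.99500)(1 − 0.83400) = 0.99981
Parallel (smoke detector and discharge nozzle): 1 − (1 − 0.96800)(1 − 0.98000) = 0.99936
Series ([0.99981] and [0.99936]): 0.99981 × 0.99936 = 0.999

0.999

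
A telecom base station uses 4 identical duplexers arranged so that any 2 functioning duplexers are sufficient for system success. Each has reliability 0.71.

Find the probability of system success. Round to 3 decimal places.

0.924

R = Σ_{i=2}^{4} C(4,i) p^i (1−p)^{4−i} with p = 0.71
C(4,2)·0.71^2·0.29^2 = 0.25437
C(4,3)·0.71^3·0.29^1 = 0.41518
C(4,4)·0.71^4·0.29^0 = 0.25412
Sum = 0.924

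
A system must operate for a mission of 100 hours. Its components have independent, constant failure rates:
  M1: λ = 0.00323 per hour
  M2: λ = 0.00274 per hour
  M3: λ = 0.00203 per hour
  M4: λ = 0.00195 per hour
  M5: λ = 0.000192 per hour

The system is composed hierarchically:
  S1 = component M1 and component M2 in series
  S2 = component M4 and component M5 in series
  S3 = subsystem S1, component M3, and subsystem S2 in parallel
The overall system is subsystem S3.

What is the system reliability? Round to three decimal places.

R(M1) = exp(−0.00323 × 100) = 0.72397
R(M2) = exp(−0.00274 × 100) = 0.76033
R(M3) = exp(−0.00203 × 100) = 0.81628
R(M4) = exp(−0.00195 × 100) = 0.82283
R(M5) = exp(−0.000192 × 100) = 0.98098
Series (M1 and M2): 0.72397 × 0.76033 = 0.55046
Series (M4 and M5): 0.82283 × 0.98098 = 0.80718
Parallel ([0.55046], M3, and [0.80718]): 1 − (1 − 0.55046)(1 − 0.81628)(1 − 0.80718) = 0.984

0.984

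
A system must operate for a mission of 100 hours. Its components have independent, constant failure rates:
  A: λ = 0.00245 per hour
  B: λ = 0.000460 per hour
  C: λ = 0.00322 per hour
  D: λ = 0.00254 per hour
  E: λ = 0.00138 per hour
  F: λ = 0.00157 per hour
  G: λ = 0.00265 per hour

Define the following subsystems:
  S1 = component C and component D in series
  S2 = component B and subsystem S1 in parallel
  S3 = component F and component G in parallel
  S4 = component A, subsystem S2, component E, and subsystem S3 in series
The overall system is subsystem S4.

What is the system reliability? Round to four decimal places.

R(A) = exp(−0.00245 × 100) = 0.782705
R(B) = exp(−0.000460 × 100) = 0.955042
R(C) = exp(−0.00322 × 100) = 0.724698
R(D) = exp(−0.00254 × 100) = 0.775692
R(E) = exp(−0.00138 × 100) = 0.871099
R(F) = exp(−0.00157 × 100) = 0.854704
R(G) = exp(−0.00265 × 100) = 0.767206
Series (C and D): 0.724698 × 0.775692 = 0.562142
Parallel (B and [0.562142]): 1 − (1 − 0.955042)(1 − 0.562142) = 0.980315
Parallel (F and G): 1 − (1 − 0.854704)(1 − 0.767206) = 0.966176
Series (A, [0.980315], E, and [0.966176]): 0.782705 × 0.980315 × 0.871099 × 0.966176 = 0.6458

0.6458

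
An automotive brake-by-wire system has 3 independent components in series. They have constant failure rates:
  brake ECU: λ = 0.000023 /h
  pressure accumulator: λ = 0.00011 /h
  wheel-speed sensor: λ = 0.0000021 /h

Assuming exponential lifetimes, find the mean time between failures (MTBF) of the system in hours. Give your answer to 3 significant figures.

7400

Series of exponential components: λ_sys = Σ λ_i
λ_sys = 0.000023 + 0.00011 + 0.0000021 = 1.3510e-04 /h
MTBF = 1 / λ_sys = 7400 h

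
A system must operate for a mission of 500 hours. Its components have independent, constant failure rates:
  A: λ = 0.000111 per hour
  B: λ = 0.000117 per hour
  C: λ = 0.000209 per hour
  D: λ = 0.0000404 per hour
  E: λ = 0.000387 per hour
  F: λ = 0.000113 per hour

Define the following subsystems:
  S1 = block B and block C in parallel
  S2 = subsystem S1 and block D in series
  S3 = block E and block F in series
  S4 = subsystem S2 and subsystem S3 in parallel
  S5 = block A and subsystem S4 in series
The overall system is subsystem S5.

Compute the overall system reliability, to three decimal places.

R(A) = exp(−0.000111 × 500) = 0.94601
R(B) = exp(−0.000117 × 500) = 0.94318
R(C) = exp(−0.000209 × 500) = 0.90077
R(D) = exp(−0.0000404 × 500) = 0.98000
R(E) = exp(−0.000387 × 500) = 0.82407
R(F) = exp(−0.000113 × 500) = 0.94507
Parallel (B and C): 1 − (1 − 0.94318)(1 − 0.90077) = 0.99436
Series ([0.99436] and D): 0.99436 × 0.98000 = 0.97447
Series (E and F): 0.82407 × 0.94507 = 0.77880
Parallel ([0.97447] and [0.77880]): 1 − (1 − 0.97447)(1 − 0.77880) = 0.99435
Series (A and [0.99435]): 0.94601 × 0.99435 = 0.941

0.941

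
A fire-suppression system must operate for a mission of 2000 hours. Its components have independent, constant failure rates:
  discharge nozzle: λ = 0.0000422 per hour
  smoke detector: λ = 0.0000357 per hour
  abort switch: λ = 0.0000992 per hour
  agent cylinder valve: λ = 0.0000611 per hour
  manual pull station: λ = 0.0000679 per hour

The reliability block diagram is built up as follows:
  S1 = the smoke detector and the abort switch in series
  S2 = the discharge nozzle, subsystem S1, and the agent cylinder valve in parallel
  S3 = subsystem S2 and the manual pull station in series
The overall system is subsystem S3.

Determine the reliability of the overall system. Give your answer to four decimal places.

R(discharge nozzle) = exp(−0.0000422 × 2000) = 0.919064
R(smoke detector) = exp(−0.0000357 × 2000) = 0.931089
R(abort switch) = exp(−0.0000992 × 2000) = 0.820042
R(agent cylinder valve) = exp(−0.0000611 × 2000) = 0.884971
R(manual pull station) = exp(−0.0000679 × 2000) = 0.873017
Series (smoke detector and abort switch): 0.931089 × 0.820042 = 0.763532
Parallel (discharge nozzle, [0.763532], and agent cylinder valve): 1 − (1 − 0.919064)(1 − 0.763532)(1 − 0.884971) = 0.997798
Series ([0.997798] and manual pull station): 0.997798 × 0.873017 = 0.8711

0.8711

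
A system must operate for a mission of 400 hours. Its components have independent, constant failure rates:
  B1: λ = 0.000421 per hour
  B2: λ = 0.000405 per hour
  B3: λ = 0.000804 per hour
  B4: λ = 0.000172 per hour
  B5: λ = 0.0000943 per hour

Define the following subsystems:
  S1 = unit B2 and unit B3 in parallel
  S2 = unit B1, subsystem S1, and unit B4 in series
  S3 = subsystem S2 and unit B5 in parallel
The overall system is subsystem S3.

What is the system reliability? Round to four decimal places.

0.9910

R(B1) = exp(−0.000421 × 400) = 0.845016
R(B2) = exp(−0.000405 × 400) = 0.850441
R(B3) = exp(−0.000804 × 400) = 0.724988
R(B4) = exp(−0.000172 × 400) = 0.933513
R(B5) = exp(−0.0000943 × 400) = 0.962983
Parallel (B2 and B3): 1 − (1 − 0.850441)(1 − 0.724988) = 0.958869
Series (B1, [0.958869], and B4): 0.845016 × 0.958869 × 0.933513 = 0.756388
Parallel ([0.756388] and B5): 1 − (1 − 0.756388)(1 − 0.962983) = 0.9910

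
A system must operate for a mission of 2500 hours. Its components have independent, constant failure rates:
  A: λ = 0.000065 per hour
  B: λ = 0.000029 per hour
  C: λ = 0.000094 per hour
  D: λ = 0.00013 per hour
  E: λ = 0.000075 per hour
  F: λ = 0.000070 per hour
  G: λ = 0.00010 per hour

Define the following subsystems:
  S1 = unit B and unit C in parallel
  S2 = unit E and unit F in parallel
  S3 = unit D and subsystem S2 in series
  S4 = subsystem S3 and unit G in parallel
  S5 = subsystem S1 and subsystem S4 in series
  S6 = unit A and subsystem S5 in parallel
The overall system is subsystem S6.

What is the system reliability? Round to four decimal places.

R(A) = exp(−0.000065 × 2500) = 0.850016
R(B) = exp(−0.000029 × 2500) = 0.930066
R(C) = exp(−0.000094 × 2500) = 0.790571
R(D) = exp(−0.00013 × 2500) = 0.722527
R(E) = exp(−0.000075 × 2500) = 0.829029
R(F) = exp(−0.000070 × 2500) = 0.839457
R(G) = exp(−0.00010 × 2500) = 0.778801
Parallel (B and C): 1 − (1 − 0.930066)(1 − 0.790571) = 0.985354
Parallel (E and F): 1 − (1 − 0.829029)(1 − 0.839457) = 0.972552
Series (D and [0.972552]): 0.722527 × 0.972552 = 0.702695
Parallel ([0.702695] and G): 1 − (1 − 0.702695)(1 − 0.778801) = 0.934236
Series ([0.985354] and [0.934236]): 0.985354 × 0.934236 = 0.920553
Parallel (A and [0.920553]): 1 − (1 − 0.850016)(1 − 0.920553) = 0.9881

0.9881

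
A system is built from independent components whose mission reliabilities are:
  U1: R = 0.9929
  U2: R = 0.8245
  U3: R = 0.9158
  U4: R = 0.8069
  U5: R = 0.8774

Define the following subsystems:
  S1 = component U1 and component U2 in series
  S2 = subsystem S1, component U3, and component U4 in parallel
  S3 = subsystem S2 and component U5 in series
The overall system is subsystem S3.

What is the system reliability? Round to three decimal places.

Series (U1 and U2): 0.99290 × 0.82450 = 0.81865
Parallel ([0.81865], U3, and U4): 1 − (1 − 0.81865)(1 − 0.91580)(1 − 0.80690) = 0.99705
Series ([0.99705] and U5): 0.99705 × 0.87740 = 0.875

0.875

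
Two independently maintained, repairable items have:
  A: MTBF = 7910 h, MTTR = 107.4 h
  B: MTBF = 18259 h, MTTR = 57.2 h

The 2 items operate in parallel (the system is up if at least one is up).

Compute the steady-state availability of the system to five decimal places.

0.99996

A(A) = MTBF/(MTBF+MTTR) = 7910/(7910+107.4) = 0.986604
A(B) = MTBF/(MTBF+MTTR) = 18259/(18259+57.2) = 0.996877
Parallel availability: 1 − (1 − 0.986604)(1 − 0.996877) = 0.99996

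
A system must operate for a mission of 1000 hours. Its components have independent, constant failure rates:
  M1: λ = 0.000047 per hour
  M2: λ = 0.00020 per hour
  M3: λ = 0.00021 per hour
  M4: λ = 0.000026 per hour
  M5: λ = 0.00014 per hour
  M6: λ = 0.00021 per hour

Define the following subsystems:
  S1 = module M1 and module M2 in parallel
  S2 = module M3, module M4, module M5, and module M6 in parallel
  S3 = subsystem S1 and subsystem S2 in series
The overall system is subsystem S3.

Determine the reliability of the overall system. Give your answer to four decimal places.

R(M1) = exp(−0.000047 × 1000) = 0.954087
R(M2) = exp(−0.00020 × 1000) = 0.818731
R(M3) = exp(−0.00021 × 1000) = 0.810584
R(M4) = exp(−0.000026 × 1000) = 0.974335
R(M5) = exp(−0.00014 × 1000) = 0.869358
R(M6) = exp(−0.00021 × 1000) = 0.810584
Parallel (M1 and M2): 1 − (1 − 0.954087)(1 − 0.818731) = 0.991677
Parallel (M3, M4, M5, and M6): 1 − (1 − 0.810584)(1 − 0.974335)(1 − 0.869358)(1 − 0.810584) = 0.999880
Series ([0.991677] and [0.999880]): 0.991677 × 0.999880 = 0.9916

0.9916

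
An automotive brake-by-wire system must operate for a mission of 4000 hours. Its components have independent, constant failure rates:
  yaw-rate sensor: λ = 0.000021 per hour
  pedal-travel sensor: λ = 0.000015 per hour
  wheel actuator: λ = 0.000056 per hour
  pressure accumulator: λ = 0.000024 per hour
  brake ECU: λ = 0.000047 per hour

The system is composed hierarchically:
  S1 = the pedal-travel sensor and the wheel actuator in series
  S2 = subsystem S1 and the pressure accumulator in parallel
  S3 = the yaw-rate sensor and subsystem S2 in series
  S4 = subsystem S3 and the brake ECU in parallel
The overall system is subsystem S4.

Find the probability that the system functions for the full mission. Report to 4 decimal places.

0.9826

R(yaw-rate sensor) = exp(−0.000021 × 4000) = 0.919431
R(pedal-travel sensor) = exp(−0.000015 × 4000) = 0.941765
R(wheel actuator) = exp(−0.000056 × 4000) = 0.799315
R(pressure accumulator) = exp(−0.000024 × 4000) = 0.908464
R(brake ECU) = exp(−0.000047 × 4000) = 0.828615
Series (pedal-travel sensor and wheel actuator): 0.941765 × 0.799315 = 0.752767
Parallel ([0.752767] and pressure accumulator): 1 − (1 − 0.752767)(1 − 0.908464) = 0.977369
Series (yaw-rate sensor and [0.977369]): 0.919431 × 0.977369 = 0.898623
Parallel ([0.898623] and brake ECU): 1 − (1 − 0.898623)(1 − 0.828615) = 0.9826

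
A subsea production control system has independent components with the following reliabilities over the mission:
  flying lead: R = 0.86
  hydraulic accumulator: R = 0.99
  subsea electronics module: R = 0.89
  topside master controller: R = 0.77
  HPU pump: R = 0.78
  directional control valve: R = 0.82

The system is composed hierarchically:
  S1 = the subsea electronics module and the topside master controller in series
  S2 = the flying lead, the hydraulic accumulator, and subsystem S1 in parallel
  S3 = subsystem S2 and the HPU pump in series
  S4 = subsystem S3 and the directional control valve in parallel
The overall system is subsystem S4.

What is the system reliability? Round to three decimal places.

0.960

Series (subsea electronics module and topside master controller): 0.89000 × 0.77000 = 0.68530
Parallel (flying lead, hydraulic accumulator, and [0.68530]): 1 − (1 − 0.86000)(1 − 0.99000)(1 − 0.68530) = 0.99956
Series ([0.99956] and HPU pump): 0.99956 × 0.78000 = 0.77966
Parallel ([0.77966] and directional control valve): 1 − (1 − 0.77966)(1 − 0.82000) = 0.960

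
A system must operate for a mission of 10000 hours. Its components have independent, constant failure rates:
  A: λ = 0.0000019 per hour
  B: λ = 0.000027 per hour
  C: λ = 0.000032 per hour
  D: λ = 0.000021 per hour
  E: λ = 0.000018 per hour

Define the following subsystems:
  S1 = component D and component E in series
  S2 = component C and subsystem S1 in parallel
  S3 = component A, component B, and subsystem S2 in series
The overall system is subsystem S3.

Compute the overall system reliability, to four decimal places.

R(A) = exp(−0.0000019 × 10000) = 0.981179
R(B) = exp(−0.000027 × 10000) = 0.763379
R(C) = exp(−0.000032 × 10000) = 0.726149
R(D) = exp(−0.000021 × 10000) = 0.810584
R(E) = exp(−0.000018 × 10000) = 0.835270
Series (D and E): 0.810584 × 0.835270 = 0.677056
Parallel (C and [0.677056]): 1 − (1 − 0.726149)(1 − 0.677056) = 0.911561
Series (A, B, and [0.911561]): 0.981179 × 0.763379 × 0.911561 = 0.6828

0.6828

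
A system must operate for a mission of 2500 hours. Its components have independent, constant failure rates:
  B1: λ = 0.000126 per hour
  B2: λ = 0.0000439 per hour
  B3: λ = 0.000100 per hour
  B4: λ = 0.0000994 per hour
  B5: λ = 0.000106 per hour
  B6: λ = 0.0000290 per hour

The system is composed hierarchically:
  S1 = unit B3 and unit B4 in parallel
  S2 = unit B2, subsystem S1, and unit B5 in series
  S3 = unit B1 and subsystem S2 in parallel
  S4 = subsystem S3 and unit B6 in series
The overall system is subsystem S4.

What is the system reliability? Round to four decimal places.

0.8431

R(B1) = exp(−0.000126 × 2500) = 0.729789
R(B2) = exp(−0.0000439 × 2500) = 0.896058
R(B3) = exp(−0.000100 × 2500) = 0.778801
R(B4) = exp(−0.0000994 × 2500) = 0.779970
R(B5) = exp(−0.000106 × 2500) = 0.767206
R(B6) = exp(−0.0000290 × 2500) = 0.930066
Parallel (B3 and B4): 1 − (1 − 0.778801)(1 − 0.779970) = 0.951330
Series (B2, [0.951330], and B5): 0.896058 × 0.951330 × 0.767206 = 0.654002
Parallel (B1 and [0.654002]): 1 − (1 − 0.729789)(1 − 0.654002) = 0.906508
Series ([0.906508] and B6): 0.906508 × 0.930066 = 0.8431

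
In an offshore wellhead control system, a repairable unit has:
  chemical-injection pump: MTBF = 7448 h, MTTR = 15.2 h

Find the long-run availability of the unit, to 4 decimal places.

A(chemical-injection pump) = MTBF/(MTBF+MTTR) = 7448/(7448+15.2) = 0.9980

0.9980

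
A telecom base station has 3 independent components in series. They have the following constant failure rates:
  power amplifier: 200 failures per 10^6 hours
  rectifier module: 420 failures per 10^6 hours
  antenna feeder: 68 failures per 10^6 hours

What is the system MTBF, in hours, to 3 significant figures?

1450

Series of exponential components: λ_sys = Σ λ_i
λ_sys = 0.00020 + 0.00042 + 0.000068 = 6.8800e-04 /h
MTBF = 1 / λ_sys = 1450 h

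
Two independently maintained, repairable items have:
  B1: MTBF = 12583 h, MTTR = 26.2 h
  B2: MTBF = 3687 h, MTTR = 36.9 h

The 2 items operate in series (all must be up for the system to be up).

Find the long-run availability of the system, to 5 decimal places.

A(B1) = MTBF/(MTBF+MTTR) = 12583/(12583+26.2) = 0.997922
A(B2) = MTBF/(MTBF+MTTR) = 3687/(3687+36.9) = 0.990091
Series availability: 0.997922 × 0.990091 = 0.98803

0.98803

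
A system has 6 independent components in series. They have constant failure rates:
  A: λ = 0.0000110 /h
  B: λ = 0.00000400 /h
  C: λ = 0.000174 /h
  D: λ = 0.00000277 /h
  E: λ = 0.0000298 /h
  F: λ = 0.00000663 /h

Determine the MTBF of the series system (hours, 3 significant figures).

4380

Series of exponential components: λ_sys = Σ λ_i
λ_sys = 0.0000110 + 0.00000400 + 0.000174 + 0.00000277 + 0.0000298 + 0.00000663 = 2.2820e-04 /h
MTBF = 1 / λ_sys = 4380 h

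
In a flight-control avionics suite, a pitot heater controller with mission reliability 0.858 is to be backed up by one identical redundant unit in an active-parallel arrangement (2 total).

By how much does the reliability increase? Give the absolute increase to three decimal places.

R_before = 0.858
R_after = 1 − (1 − 0.858)^2 = 0.980
ΔR = 0.980 − 0.858 = 0.122

0.122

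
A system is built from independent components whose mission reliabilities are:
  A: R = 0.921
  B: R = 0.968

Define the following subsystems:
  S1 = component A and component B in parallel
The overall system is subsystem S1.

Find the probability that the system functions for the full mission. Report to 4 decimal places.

Parallel (A and B): 1 − (1 − 0.921000)(1 − 0.968000) = 0.9975

0.9975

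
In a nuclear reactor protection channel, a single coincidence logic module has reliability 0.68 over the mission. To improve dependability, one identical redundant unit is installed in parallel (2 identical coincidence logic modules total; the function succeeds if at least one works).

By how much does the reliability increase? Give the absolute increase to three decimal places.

0.218

R_before = 0.68
R_after = 1 − (1 − 0.68)^2 = 0.898
ΔR = 0.898 − 0.68 = 0.218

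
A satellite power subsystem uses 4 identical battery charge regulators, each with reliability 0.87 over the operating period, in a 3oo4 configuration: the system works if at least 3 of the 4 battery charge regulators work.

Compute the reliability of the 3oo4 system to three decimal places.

R = Σ_{i=3}^{4} C(4,i) p^i (1−p)^{4−i} with p = 0.87
C(4,3)·0.87^3·0.13^1 = 0.34242
C(4,4)·0.87^4·0.13^0 = 0.57290
Sum = 0.915

0.915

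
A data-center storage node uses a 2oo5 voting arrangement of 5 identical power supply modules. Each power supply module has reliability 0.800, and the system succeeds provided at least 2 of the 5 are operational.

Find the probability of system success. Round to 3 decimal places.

R = Σ_{i=2}^{5} C(5,i) p^i (1−p)^{5−i} with p = 0.800
C(5,2)·0.800^2·0.200^3 = 0.05120
C(5,3)·0.800^3·0.200^2 = 0.20480
C(5,4)·0.800^4·0.200^1 = 0.40960
C(5,5)·0.800^5·0.200^0 = 0.32768
Sum = 0.993

0.993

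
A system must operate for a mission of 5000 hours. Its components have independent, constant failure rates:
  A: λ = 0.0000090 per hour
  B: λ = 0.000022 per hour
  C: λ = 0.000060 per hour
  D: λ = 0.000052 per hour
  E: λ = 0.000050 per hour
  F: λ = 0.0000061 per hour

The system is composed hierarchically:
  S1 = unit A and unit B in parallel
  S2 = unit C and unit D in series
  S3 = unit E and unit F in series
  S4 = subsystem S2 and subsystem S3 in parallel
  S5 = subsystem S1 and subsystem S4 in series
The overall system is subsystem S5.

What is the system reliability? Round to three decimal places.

0.891

R(A) = exp(−0.0000090 × 5000) = 0.95600
R(B) = exp(−0.000022 × 5000) = 0.89583
R(C) = exp(−0.000060 × 5000) = 0.74082
R(D) = exp(−0.000052 × 5000) = 0.77105
R(E) = exp(−0.000050 × 5000) = 0.77880
R(F) = exp(−0.0000061 × 5000) = 0.96996
Parallel (A and B): 1 − (1 − 0.95600)(1 − 0.89583) = 0.99542
Series (C and D): 0.74082 × 0.77105 = 0.57121
Series (E and F): 0.77880 × 0.96996 = 0.75540
Parallel ([0.57121] and [0.75540]): 1 − (1 − 0.57121)(1 − 0.75540) = 0.89512
Series ([0.99542] and [0.89512]): 0.99542 × 0.89512 = 0.891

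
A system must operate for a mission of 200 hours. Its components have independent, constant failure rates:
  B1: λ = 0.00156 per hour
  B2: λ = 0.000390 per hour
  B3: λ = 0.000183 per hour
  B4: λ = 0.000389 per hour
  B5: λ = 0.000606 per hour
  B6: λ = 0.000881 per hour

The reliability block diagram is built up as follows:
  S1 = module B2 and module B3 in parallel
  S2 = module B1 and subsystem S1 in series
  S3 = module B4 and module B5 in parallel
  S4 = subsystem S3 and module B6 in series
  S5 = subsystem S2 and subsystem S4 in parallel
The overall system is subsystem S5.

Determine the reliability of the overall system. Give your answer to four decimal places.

R(B1) = exp(−0.00156 × 200) = 0.731982
R(B2) = exp(−0.000390 × 200) = 0.924964
R(B3) = exp(−0.000183 × 200) = 0.964062
R(B4) = exp(−0.000389 × 200) = 0.925149
R(B5) = exp(−0.000606 × 200) = 0.885857
R(B6) = exp(−0.000881 × 200) = 0.838450
Parallel (B2 and B3): 1 − (1 − 0.924964)(1 − 0.964062) = 0.997303
Series (B1 and [0.997303]): 0.731982 × 0.997303 = 0.730008
Parallel (B4 and B5): 1 − (1 − 0.925149)(1 − 0.885857) = 0.991456
Series ([0.991456] and B6): 0.991456 × 0.838450 = 0.831286
Parallel ([0.730008] and [0.831286]): 1 − (1 − 0.730008)(1 − 0.831286) = 0.9544

0.9544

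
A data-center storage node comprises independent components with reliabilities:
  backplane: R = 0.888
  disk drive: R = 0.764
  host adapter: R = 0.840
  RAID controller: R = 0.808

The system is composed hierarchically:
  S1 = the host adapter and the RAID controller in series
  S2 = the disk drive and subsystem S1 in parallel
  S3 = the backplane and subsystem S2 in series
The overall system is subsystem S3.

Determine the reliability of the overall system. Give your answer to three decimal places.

0.821

Series (host adapter and RAID controller): 0.84000 × 0.80800 = 0.67872
Parallel (disk drive and [0.67872]): 1 − (1 − 0.76400)(1 − 0.67872) = 0.92418
Series (backplane and [0.92418]): 0.88800 × 0.92418 = 0.821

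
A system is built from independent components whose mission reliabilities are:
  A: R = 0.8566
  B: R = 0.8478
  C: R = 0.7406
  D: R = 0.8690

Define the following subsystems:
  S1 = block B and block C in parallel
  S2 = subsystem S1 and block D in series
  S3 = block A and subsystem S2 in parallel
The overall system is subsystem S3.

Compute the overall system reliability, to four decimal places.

Parallel (B and C): 1 − (1 − 0.847800)(1 − 0.740600) = 0.960519
Series ([0.960519] and D): 0.960519 × 0.869000 = 0.834691
Parallel (A and [0.834691]): 1 − (1 − 0.856600)(1 − 0.834691) = 0.9763

0.9763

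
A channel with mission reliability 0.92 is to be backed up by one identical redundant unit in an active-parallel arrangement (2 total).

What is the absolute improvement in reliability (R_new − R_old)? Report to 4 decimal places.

R_before = 0.92
R_after = 1 − (1 − 0.92)^2 = 0.9936
ΔR = 0.9936 − 0.92 = 0.0736

0.0736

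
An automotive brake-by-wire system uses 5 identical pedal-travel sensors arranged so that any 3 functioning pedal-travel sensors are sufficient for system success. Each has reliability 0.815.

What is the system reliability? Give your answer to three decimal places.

R = Σ_{i=3}^{5} C(5,i) p^i (1−p)^{5−i} with p = 0.815
C(5,3)·0.815^3·0.185^2 = 0.18527
C(5,4)·0.815^4·0.185^1 = 0.40811
C(5,5)·0.815^5·0.185^0 = 0.35957
Sum = 0.953

0.953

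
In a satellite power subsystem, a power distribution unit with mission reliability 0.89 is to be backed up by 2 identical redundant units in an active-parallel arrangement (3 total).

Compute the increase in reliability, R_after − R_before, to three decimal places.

R_before = 0.89
R_after = 1 − (1 − 0.89)^3 = 0.999
ΔR = 0.999 − 0.89 = 0.109

0.109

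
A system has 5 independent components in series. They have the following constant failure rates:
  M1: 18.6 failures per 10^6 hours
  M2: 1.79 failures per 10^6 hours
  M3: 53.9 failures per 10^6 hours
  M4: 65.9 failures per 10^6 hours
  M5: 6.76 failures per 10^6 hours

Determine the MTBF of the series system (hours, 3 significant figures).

6810

Series of exponential components: λ_sys = Σ λ_i
λ_sys = 0.0000186 + 0.00000179 + 0.0000539 + 0.0000659 + 0.00000676 = 1.4695e-04 /h
MTBF = 1 / λ_sys = 6810 h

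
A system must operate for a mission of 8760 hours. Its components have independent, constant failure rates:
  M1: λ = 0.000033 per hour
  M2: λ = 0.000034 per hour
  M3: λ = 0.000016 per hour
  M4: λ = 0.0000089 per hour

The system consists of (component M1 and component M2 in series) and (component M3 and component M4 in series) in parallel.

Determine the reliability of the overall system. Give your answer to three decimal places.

R(M1) = exp(−0.000033 × 8760) = 0.74895
R(M2) = exp(−0.000034 × 8760) = 0.74242
R(M3) = exp(−0.000016 × 8760) = 0.86922
R(M4) = exp(−0.0000089 × 8760) = 0.92500
Series (M1 and M2): 0.74895 × 0.74242 = 0.55604
Series (M3 and M4): 0.86922 × 0.92500 = 0.80403
Parallel ([0.55604] and [0.80403]): 1 − (1 − 0.55604)(1 − 0.80403) = 0.913

0.913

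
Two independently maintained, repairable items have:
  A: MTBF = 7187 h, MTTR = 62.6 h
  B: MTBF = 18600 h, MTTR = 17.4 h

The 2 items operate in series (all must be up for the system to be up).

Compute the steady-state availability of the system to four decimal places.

0.9904

A(A) = MTBF/(MTBF+MTTR) = 7187/(7187+62.6) = 0.991365
A(B) = MTBF/(MTBF+MTTR) = 18600/(18600+17.4) = 0.999065
Series availability: 0.991365 × 0.999065 = 0.9904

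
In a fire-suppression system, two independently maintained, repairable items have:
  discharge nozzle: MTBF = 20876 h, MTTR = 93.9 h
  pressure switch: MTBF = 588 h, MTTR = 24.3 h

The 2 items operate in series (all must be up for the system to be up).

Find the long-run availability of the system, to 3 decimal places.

0.956

A(discharge nozzle) = MTBF/(MTBF+MTTR) = 20876/(20876+93.9) = 0.995522
A(pressure switch) = MTBF/(MTBF+MTTR) = 588/(588+24.3) = 0.960314
Series availability: 0.995522 × 0.960314 = 0.956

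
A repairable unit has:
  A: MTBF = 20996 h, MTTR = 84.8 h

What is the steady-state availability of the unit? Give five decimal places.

A(A) = MTBF/(MTBF+MTTR) = 20996/(20996+84.8) = 0.99598

0.99598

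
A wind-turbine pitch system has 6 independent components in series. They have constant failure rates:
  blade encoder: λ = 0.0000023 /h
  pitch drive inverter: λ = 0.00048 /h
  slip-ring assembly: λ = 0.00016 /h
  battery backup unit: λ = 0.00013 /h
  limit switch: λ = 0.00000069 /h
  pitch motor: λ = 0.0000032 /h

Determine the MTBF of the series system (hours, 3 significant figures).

1290

Series of exponential components: λ_sys = Σ λ_i
λ_sys = 0.0000023 + 0.00048 + 0.00016 + 0.00013 + 0.00000069 + 0.0000032 = 7.7619e-04 /h
MTBF = 1 / λ_sys = 1290 h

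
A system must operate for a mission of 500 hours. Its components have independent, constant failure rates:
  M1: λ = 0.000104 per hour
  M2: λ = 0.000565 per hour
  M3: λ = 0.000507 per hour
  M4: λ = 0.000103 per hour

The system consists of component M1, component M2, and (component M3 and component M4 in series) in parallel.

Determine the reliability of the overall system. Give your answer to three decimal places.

R(M1) = exp(−0.000104 × 500) = 0.94933
R(M2) = exp(−0.000565 × 500) = 0.75390
R(M3) = exp(−0.000507 × 500) = 0.77608
R(M4) = exp(−0.000103 × 500) = 0.94980
Series (M3 and M4): 0.77608 × 0.94980 = 0.73712
Parallel (M1, M2, and [0.73712]): 1 − (1 − 0.94933)(1 − 0.75390)(1 − 0.73712) = 0.997

0.997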